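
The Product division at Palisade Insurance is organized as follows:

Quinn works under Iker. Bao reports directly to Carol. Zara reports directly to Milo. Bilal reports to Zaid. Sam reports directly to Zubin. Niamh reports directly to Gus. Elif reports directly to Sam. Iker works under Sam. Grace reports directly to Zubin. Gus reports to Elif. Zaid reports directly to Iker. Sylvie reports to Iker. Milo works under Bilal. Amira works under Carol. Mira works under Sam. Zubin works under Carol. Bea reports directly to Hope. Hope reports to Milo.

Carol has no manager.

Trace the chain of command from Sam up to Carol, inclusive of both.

Sam -> Zubin -> Carol

Sam reports to Zubin. Zubin reports to Carol. Carol is at the top.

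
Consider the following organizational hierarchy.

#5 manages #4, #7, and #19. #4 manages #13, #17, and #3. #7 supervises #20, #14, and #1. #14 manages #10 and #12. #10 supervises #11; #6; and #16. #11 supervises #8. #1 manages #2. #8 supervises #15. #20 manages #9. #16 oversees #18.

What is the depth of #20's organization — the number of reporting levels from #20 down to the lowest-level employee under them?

1

The longest chain under #20 runs #20 → #9, which is 1 level below #20.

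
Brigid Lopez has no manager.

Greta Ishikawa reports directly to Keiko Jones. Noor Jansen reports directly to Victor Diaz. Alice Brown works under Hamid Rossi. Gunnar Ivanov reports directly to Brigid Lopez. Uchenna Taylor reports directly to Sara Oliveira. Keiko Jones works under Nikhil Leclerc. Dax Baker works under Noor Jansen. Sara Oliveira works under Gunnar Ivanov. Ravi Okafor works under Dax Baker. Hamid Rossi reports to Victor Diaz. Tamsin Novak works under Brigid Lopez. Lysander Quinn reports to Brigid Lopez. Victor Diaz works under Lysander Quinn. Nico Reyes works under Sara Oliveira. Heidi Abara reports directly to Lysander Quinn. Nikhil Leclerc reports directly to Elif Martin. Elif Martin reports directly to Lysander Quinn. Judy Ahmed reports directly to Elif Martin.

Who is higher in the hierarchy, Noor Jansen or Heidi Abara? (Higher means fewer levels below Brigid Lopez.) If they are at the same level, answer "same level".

Heidi Abara

Noor Jansen is 3 levels below Brigid Lopez; Heidi Abara is 2. Heidi Abara is higher.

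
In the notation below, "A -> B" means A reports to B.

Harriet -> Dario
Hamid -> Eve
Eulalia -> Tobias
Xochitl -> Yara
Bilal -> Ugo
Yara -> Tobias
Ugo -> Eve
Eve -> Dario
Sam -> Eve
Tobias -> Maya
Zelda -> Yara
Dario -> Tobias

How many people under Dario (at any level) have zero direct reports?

4

The people in Dario's organization with no one reporting to them are Hamid, Sam, Bilal, Harriet. That is 4.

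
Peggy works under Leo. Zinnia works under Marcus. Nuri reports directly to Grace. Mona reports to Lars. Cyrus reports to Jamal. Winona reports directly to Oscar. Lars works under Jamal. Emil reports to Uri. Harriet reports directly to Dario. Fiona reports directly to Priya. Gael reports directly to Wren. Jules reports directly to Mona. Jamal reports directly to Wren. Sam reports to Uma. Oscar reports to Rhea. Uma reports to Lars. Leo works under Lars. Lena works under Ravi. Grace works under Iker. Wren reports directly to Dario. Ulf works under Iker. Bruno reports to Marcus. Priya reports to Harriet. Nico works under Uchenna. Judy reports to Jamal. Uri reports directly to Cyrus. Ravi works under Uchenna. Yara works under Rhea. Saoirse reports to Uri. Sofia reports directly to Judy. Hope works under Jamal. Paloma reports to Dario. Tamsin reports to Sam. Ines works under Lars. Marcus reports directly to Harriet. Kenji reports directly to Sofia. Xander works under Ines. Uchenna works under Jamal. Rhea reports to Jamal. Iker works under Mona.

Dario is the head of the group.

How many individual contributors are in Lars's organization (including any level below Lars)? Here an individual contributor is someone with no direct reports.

The people in Lars's organization with no one reporting to them are Xander, Tamsin, Peggy, Jules, Ulf, Nuri. That is 6.

6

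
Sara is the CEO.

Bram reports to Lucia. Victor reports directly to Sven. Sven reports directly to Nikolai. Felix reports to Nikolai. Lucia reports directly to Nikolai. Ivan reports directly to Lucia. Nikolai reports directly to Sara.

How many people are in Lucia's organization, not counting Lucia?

Lucia directly manages Bram, Ivan. Bram has no reports. Ivan has no reports. So Lucia's organization is 2 direct reports plus everyone under them: 1 + 1 = 2.

2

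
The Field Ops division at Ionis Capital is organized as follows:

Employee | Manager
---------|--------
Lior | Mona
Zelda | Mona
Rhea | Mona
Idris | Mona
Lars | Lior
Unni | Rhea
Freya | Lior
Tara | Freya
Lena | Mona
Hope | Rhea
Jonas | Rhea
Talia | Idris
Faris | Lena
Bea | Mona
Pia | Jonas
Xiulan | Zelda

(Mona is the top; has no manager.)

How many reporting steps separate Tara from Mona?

Chain from Tara up to Mona: Tara → Freya → Lior → Mona. That is 3 steps up, so Tara is 3 levels below Mona.

3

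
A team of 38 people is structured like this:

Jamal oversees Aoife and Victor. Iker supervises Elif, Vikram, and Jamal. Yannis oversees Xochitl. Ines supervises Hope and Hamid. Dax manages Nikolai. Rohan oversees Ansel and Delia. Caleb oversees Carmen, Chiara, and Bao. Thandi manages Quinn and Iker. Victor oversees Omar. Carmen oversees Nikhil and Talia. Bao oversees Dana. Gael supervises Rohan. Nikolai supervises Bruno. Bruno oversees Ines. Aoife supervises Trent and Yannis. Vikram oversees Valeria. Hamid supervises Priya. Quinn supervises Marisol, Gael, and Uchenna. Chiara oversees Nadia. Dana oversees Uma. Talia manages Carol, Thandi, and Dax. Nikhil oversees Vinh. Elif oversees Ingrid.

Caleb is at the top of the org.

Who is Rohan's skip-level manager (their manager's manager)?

Quinn

Rohan reports to Gael, and Gael reports to Quinn. So Rohan's skip-level manager is Quinn.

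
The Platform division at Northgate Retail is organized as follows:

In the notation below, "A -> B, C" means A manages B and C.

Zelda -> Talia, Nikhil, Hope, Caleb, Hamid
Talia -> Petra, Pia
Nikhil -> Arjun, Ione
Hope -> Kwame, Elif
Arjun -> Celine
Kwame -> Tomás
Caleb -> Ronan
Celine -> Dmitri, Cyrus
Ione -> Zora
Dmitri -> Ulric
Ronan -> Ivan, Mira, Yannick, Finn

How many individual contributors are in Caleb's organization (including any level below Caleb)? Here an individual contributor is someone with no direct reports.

4

The people in Caleb's organization with no one reporting to them are Finn, Yannick, Mira, Ivan. That is 4.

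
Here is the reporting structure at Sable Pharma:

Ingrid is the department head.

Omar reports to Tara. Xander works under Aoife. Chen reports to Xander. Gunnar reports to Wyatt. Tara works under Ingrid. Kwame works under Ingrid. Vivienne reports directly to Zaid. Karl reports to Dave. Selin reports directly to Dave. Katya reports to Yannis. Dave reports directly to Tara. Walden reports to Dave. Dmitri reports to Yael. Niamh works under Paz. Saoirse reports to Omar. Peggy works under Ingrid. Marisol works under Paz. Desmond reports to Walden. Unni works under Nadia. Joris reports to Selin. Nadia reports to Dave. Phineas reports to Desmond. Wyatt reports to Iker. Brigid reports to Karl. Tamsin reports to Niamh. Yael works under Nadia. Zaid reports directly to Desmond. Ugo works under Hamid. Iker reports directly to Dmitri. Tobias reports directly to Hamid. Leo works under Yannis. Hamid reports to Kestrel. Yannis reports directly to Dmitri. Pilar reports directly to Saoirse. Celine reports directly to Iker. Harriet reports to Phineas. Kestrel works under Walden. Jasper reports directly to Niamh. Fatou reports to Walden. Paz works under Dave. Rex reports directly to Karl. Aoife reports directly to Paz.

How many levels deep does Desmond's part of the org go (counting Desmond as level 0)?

2

The longest chain under Desmond runs Desmond → Phineas → Harriet, which is 2 levels below Desmond.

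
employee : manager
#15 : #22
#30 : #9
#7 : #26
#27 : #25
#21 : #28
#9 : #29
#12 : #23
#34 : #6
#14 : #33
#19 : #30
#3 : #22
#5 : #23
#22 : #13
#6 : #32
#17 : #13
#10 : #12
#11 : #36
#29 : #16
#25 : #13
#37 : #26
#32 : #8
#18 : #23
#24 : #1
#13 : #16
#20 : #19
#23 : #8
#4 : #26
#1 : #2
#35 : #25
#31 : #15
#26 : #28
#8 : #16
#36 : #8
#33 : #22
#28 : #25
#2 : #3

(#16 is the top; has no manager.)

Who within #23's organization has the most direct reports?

Direct-report counts within #23's organization: #23 has 3; #12 has 1. The largest is 3, held by #23.

#23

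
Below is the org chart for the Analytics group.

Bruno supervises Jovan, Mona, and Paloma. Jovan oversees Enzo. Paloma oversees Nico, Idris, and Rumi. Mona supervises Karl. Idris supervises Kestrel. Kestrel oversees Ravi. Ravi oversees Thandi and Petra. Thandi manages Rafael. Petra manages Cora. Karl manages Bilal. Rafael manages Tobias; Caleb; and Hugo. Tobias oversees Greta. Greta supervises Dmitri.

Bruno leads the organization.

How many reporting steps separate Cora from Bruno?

6

Chain from Cora up to Bruno: Cora → Petra → Ravi → Kestrel → Idris → Paloma → Bruno. That is 6 steps up, so Cora is 6 levels below Bruno.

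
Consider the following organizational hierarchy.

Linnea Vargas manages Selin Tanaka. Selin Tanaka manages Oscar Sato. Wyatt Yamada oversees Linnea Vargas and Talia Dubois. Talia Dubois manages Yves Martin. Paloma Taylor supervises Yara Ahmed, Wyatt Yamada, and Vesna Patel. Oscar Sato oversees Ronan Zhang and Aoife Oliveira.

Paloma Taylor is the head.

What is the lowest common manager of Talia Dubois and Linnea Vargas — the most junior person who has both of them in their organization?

Wyatt Yamada

Talia Dubois's chain of managers is Wyatt Yamada, Paloma Taylor. Linnea Vargas's chain of managers is Wyatt Yamada, Paloma Taylor. The first manager that appears in both chains is Wyatt Yamada.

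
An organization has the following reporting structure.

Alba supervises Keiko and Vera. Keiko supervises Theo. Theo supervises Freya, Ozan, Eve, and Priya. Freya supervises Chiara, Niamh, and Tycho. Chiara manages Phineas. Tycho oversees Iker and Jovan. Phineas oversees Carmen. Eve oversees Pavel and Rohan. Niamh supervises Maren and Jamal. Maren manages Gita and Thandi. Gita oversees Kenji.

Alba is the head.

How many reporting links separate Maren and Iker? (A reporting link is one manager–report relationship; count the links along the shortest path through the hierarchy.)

4

Maren is 2 levels below Freya, and Iker is 2 levels below Freya (their lowest common manager). The shortest path runs up from Maren to Freya and back down to Iker: 2 + 2 = 4 links.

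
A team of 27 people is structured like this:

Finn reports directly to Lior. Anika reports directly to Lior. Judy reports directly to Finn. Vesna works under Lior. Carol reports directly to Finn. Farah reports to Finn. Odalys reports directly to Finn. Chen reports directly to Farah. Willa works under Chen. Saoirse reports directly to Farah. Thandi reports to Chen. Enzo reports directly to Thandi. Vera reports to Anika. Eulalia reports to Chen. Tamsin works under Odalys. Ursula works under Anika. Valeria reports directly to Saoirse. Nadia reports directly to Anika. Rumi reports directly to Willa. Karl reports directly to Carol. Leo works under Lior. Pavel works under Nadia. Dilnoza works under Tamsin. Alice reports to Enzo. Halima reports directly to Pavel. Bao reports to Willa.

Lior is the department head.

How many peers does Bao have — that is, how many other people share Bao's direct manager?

Bao reports to Willa. Willa's other direct reports are Rumi — 1 peer.

1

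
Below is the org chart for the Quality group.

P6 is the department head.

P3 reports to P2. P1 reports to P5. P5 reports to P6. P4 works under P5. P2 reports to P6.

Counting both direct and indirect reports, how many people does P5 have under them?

P5 directly manages P4, P1. P4 has no reports. P1 has no reports. So P5's organization is 2 direct reports plus everyone under them: 1 + 1 = 2.

2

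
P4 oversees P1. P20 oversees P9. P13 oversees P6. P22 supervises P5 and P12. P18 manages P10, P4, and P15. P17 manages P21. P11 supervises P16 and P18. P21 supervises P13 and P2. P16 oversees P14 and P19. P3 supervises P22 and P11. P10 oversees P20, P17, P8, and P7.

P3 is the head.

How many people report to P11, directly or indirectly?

P11 directly manages P16, P18. Under P16: P19, P14 (2). Under P18: P15, P4, P1, P10, P7, P8, P17, P21, P13, P6, P2, P20, P9 (13). So P11's organization is 2 direct reports plus everyone under them: 3 + 14 = 17.

17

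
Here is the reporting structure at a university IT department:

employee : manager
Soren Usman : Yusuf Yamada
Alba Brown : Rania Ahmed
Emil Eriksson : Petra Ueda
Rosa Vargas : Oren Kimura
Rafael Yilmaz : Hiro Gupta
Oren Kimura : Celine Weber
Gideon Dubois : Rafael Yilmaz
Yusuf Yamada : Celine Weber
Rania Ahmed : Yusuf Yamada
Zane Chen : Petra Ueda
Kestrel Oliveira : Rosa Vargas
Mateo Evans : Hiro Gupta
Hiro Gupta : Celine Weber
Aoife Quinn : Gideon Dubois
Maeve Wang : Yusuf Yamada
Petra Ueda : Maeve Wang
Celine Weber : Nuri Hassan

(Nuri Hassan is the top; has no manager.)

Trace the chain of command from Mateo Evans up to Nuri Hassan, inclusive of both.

Mateo Evans -> Hiro Gupta -> Celine Weber -> Nuri Hassan

Mateo Evans reports to Hiro Gupta. Hiro Gupta reports to Celine Weber. Celine Weber reports to Nuri Hassan. Nuri Hassan is at the top.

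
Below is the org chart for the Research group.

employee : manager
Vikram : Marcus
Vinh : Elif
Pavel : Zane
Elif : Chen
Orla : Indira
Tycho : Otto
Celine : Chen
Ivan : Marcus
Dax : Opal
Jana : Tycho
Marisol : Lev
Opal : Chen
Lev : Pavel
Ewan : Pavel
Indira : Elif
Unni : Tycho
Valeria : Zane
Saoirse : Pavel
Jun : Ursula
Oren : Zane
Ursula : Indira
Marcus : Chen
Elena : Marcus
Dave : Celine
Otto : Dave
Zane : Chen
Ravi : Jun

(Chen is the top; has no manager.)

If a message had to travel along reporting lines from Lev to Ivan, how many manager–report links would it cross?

Lev is 3 levels below Chen, and Ivan is 2 levels below Chen (their lowest common manager). The shortest path runs up from Lev to Chen and back down to Ivan: 3 + 2 = 5 links.

5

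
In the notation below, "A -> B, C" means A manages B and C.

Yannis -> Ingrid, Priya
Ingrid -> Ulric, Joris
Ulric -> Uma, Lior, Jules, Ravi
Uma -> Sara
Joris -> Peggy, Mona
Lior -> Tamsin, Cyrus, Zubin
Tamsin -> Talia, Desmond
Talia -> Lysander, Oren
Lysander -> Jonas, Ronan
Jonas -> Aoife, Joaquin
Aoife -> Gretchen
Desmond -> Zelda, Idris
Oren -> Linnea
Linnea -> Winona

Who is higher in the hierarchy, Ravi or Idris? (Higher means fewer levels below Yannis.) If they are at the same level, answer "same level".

Ravi

Ravi is 3 levels below Yannis; Idris is 6. Ravi is higher.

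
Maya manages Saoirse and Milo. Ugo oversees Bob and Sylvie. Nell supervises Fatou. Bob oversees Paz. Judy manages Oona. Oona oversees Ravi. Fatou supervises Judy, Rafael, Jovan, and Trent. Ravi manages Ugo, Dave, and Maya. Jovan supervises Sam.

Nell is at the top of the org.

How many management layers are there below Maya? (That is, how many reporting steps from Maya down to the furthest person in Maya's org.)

The longest chain under Maya runs Maya → Saoirse, which is 1 level below Maya.

1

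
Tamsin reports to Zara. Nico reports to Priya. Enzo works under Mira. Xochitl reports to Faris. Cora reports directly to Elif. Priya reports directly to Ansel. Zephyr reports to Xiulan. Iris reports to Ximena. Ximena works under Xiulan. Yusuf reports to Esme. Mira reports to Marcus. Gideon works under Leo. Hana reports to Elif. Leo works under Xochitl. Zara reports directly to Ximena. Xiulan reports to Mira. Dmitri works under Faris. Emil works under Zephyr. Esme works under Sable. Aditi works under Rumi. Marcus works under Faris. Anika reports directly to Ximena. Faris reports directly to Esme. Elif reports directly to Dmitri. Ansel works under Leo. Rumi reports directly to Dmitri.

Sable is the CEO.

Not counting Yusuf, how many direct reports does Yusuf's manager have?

1

Yusuf reports to Esme. Esme's other direct reports are Faris — 1 peer.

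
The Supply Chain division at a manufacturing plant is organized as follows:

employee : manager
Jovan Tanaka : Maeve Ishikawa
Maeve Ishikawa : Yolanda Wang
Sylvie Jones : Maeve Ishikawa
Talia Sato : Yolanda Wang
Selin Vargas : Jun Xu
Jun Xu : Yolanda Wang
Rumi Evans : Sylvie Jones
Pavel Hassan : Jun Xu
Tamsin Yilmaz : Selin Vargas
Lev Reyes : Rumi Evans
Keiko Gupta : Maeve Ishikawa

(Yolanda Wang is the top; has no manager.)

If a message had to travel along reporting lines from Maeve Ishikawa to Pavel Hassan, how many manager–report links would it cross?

Maeve Ishikawa is 1 level below Yolanda Wang, and Pavel Hassan is 2 levels below Yolanda Wang (their lowest common manager). The shortest path runs up from Maeve Ishikawa to Yolanda Wang and back down to Pavel Hassan: 1 + 2 = 3 links.

3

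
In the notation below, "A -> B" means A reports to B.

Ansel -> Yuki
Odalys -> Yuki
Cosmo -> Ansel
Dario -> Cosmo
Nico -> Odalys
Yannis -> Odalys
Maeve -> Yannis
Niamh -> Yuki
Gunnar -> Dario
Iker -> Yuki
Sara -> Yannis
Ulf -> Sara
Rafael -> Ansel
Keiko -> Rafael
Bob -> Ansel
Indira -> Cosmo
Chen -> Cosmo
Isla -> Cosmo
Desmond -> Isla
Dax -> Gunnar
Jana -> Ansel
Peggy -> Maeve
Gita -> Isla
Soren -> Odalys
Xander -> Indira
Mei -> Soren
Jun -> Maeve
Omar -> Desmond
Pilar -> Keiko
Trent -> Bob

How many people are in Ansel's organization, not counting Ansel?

17

Ansel directly manages Cosmo, Rafael, Bob, Jana. Under Cosmo: Isla, Gita, Desmond, Omar, Chen, Indira, Xander, Dario, Gunnar, Dax (10). Under Rafael: Keiko, Pilar (2). Under Bob: Trent (1). Jana has no reports. So Ansel's organization is 4 direct reports plus everyone under them: 11 + 3 + 2 + 1 = 17.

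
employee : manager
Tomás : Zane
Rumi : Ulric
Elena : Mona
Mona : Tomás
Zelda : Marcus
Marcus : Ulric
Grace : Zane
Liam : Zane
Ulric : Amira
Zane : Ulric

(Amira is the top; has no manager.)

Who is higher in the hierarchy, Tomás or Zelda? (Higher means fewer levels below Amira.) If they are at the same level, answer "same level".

same level

Both Tomás and Zelda are 3 levels below Amira.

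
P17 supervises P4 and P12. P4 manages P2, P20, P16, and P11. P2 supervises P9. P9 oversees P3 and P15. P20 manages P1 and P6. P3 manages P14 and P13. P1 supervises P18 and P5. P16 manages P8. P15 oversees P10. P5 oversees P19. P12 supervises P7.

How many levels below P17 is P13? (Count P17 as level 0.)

Chain from P13 up to P17: P13 → P3 → P9 → P2 → P4 → P17. That is 5 steps up, so P13 is 5 levels below P17.

5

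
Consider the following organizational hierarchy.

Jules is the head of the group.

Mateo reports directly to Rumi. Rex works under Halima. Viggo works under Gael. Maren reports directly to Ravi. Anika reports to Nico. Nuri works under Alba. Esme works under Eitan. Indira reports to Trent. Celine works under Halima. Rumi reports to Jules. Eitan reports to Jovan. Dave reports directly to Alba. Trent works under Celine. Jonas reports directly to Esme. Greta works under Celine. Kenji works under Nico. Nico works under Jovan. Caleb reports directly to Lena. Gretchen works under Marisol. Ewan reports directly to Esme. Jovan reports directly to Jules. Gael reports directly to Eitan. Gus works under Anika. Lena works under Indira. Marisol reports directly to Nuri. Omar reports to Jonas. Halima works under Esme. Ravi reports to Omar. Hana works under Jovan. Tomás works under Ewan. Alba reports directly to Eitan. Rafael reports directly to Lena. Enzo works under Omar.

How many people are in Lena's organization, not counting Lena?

Lena directly manages Caleb, Rafael. Caleb has no reports. Rafael has no reports. So Lena's organization is 2 direct reports plus everyone under them: 1 + 1 = 2.

2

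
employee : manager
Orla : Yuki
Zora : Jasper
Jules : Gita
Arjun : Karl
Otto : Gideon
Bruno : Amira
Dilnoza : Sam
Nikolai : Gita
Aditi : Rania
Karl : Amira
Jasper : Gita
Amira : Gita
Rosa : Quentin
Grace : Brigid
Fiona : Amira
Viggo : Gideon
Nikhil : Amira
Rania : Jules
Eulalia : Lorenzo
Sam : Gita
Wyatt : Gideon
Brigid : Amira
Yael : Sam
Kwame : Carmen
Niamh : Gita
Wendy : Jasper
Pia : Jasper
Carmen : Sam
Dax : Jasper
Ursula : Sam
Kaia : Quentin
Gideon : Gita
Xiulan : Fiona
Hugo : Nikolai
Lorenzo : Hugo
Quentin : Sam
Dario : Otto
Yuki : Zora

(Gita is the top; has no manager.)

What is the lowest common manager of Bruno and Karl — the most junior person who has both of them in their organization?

Amira

Bruno's chain of managers is Amira, Gita. Karl's chain of managers is Amira, Gita. The first manager that appears in both chains is Amira.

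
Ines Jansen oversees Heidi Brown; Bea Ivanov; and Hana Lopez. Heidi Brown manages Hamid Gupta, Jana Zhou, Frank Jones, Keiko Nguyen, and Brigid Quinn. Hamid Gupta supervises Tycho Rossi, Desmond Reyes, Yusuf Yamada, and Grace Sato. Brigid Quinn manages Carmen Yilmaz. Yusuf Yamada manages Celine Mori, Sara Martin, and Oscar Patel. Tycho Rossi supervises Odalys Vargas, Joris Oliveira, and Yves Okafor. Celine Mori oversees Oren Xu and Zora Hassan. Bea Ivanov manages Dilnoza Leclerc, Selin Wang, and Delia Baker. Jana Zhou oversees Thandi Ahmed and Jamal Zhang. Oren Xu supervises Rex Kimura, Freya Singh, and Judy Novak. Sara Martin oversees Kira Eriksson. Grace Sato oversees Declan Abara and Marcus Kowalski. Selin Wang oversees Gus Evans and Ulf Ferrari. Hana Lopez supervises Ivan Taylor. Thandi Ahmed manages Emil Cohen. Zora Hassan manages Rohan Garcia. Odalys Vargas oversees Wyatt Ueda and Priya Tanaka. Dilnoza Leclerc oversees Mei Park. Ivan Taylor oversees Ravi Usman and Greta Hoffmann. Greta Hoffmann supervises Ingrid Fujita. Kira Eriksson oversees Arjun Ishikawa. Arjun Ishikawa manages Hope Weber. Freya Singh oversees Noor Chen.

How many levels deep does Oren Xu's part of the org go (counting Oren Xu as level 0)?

2

The longest chain under Oren Xu runs Oren Xu → Freya Singh → Noor Chen, which is 2 levels below Oren Xu.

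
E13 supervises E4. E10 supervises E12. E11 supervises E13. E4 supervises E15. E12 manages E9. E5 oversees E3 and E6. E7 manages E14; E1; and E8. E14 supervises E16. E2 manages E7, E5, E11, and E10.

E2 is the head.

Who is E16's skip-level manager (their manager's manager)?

E7

E16 reports to E14, and E14 reports to E7. So E16's skip-level manager is E7.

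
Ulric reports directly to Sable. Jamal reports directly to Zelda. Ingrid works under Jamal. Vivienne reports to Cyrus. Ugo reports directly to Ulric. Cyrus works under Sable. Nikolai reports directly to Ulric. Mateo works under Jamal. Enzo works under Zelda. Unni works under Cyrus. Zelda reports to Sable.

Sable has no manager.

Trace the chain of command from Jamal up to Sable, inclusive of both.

Jamal -> Zelda -> Sable

Jamal reports to Zelda. Zelda reports to Sable. Sable is at the top.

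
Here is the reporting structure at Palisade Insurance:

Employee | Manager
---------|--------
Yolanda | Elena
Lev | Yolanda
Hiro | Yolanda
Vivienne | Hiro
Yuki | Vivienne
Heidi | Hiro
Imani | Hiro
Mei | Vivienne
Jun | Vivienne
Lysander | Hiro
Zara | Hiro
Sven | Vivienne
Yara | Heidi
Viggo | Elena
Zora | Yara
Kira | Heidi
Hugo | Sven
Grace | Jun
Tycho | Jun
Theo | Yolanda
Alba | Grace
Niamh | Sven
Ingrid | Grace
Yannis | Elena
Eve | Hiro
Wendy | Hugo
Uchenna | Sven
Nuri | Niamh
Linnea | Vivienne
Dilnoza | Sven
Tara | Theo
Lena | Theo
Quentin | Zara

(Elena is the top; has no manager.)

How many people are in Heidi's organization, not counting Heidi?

Heidi directly manages Yara, Kira. Under Yara: Zora (1). Kira has no reports. So Heidi's organization is 2 direct reports plus everyone under them: 2 + 1 = 3.

3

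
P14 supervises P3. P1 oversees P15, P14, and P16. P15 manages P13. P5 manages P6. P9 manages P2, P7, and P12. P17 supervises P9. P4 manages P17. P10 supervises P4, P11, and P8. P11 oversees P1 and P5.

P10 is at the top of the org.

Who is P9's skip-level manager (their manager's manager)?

P9 reports to P17, and P17 reports to P4. So P9's skip-level manager is P4.

P4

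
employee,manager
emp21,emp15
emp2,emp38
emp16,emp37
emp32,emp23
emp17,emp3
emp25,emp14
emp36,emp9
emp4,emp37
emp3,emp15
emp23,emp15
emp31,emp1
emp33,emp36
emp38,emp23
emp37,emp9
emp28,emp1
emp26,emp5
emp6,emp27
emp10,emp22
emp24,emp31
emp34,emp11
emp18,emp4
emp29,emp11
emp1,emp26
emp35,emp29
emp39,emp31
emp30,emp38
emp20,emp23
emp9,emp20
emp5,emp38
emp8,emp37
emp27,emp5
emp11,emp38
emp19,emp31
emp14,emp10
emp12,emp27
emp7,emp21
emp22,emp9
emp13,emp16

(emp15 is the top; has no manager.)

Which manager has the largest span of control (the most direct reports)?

emp38

Direct-report counts: emp15 has 3; emp3 has 1; emp21 has 1; emp23 has 3; emp20 has 1; emp9 has 3; emp36 has 1; emp22 has 1; emp10 has 1; emp14 has 1; emp37 has 3; emp4 has 1; emp16 has 1; emp38 has 4; emp11 has 2; emp29 has 1; emp5 has 2; emp26 has 1; emp1 has 2; emp31 has 3; emp27 has 2. The largest is 4, held by emp38.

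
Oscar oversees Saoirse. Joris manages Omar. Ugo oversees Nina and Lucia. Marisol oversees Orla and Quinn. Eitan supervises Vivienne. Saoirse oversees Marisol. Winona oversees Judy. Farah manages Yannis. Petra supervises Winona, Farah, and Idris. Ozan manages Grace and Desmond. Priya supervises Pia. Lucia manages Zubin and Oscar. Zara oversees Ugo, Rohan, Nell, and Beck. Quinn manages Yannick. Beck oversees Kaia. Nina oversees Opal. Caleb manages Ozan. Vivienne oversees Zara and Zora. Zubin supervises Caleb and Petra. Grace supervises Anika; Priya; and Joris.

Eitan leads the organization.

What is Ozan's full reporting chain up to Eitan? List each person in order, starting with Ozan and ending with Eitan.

Ozan -> Caleb -> Zubin -> Lucia -> Ugo -> Zara -> Vivienne -> Eitan

Ozan reports to Caleb. Caleb reports to Zubin. Zubin reports to Lucia. Lucia reports to Ugo. Ugo reports to Zara. Zara reports to Vivienne. Vivienne reports to Eitan. Eitan is at the top.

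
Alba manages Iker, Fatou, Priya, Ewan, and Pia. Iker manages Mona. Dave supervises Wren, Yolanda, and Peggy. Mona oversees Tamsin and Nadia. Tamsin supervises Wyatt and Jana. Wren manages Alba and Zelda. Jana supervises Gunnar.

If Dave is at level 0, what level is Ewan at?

Chain from Ewan up to Dave: Ewan → Alba → Wren → Dave. That is 3 steps up, so Ewan is 3 levels below Dave.

3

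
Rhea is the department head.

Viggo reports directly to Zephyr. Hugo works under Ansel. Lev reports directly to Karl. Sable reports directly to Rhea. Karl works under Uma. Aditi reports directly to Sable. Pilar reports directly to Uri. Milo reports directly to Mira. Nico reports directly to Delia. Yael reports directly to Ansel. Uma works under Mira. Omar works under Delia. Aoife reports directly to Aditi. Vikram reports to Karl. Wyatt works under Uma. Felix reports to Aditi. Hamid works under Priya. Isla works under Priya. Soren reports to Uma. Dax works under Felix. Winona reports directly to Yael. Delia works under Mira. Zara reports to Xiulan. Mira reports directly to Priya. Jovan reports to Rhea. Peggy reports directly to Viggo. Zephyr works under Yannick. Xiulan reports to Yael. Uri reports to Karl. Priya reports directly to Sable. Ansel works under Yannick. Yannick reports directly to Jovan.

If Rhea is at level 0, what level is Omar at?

5

Chain from Omar up to Rhea: Omar → Delia → Mira → Priya → Sable → Rhea. That is 5 steps up, so Omar is 5 levels below Rhea.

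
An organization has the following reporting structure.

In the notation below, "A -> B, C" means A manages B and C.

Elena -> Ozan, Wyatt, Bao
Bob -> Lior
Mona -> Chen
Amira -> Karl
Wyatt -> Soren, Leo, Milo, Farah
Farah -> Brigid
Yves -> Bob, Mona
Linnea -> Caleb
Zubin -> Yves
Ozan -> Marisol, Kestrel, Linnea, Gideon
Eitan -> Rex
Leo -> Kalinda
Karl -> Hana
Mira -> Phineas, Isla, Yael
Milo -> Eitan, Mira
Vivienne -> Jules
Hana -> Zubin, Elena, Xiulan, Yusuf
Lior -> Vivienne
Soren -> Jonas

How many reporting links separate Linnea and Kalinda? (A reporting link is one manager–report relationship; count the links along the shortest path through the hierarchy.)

Linnea is 2 levels below Elena, and Kalinda is 3 levels below Elena (their lowest common manager). The shortest path runs up from Linnea to Elena and back down to Kalinda: 2 + 3 = 5 links.

5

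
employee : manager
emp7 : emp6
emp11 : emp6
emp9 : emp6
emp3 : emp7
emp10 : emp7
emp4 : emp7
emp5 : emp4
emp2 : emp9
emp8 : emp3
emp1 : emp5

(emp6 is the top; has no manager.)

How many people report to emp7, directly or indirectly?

emp7 directly manages emp3, emp10, emp4. Under emp3: emp8 (1). emp10 has no reports. Under emp4: emp5, emp1 (2). So emp7's organization is 3 direct reports plus everyone under them: 2 + 1 + 3 = 6.

6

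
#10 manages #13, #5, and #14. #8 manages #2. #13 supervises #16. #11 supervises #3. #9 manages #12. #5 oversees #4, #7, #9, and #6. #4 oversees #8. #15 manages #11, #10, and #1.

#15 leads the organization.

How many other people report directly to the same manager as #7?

3

#7 reports to #5. #5's other direct reports are #4, #9, #6 — 3 peers.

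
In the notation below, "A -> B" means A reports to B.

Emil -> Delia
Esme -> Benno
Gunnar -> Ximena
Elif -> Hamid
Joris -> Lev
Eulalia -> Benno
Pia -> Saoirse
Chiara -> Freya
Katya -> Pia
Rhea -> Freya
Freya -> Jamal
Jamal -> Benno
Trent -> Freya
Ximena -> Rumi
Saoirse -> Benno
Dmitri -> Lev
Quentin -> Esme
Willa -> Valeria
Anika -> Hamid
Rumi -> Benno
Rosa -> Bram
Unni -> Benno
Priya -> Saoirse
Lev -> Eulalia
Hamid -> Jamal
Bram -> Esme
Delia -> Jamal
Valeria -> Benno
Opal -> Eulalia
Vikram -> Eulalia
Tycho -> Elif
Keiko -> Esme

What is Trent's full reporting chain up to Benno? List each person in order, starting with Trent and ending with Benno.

Trent -> Freya -> Jamal -> Benno

Trent reports to Freya. Freya reports to Jamal. Jamal reports to Benno. Benno is at the top.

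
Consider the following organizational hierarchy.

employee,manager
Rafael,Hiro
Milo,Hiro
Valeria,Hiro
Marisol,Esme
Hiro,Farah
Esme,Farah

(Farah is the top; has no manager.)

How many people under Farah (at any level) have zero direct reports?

4

The people in Farah's organization with no one reporting to them are Marisol, Rafael, Valeria, Milo. That is 4.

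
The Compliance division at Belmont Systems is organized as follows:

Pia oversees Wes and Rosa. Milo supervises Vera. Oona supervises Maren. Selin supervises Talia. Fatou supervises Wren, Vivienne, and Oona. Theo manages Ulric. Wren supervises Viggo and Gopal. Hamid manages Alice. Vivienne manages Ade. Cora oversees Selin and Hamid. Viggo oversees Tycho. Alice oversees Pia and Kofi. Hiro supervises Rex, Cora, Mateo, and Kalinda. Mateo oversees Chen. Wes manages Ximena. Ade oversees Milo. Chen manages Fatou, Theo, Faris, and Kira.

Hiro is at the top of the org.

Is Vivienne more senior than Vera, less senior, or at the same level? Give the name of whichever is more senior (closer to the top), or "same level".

Vivienne

Vivienne is 4 levels below Hiro; Vera is 7. Vivienne is higher.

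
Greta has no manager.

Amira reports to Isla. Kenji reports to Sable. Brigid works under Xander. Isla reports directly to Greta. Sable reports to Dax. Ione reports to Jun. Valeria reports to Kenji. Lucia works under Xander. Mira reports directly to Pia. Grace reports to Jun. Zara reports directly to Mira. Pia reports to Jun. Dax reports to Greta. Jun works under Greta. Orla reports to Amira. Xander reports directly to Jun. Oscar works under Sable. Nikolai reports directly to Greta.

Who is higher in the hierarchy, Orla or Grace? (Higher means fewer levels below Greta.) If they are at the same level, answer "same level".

Orla is 3 levels below Greta; Grace is 2. Grace is higher.

Grace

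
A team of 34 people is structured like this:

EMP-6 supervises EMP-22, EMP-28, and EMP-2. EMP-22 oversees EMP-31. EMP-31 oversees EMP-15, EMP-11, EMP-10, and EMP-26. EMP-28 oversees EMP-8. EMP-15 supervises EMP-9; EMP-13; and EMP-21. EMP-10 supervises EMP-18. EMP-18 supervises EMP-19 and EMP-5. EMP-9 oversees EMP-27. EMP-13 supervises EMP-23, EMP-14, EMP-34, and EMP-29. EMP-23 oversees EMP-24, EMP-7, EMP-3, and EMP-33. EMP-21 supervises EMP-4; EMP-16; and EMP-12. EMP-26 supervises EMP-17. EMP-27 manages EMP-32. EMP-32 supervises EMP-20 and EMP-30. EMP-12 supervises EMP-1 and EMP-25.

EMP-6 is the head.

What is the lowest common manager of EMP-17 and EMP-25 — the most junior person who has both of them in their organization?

EMP-17's chain of managers is EMP-26, EMP-31, EMP-22, EMP-6. EMP-25's chain of managers is EMP-12, EMP-21, EMP-15, EMP-31, EMP-22, EMP-6. The first manager that appears in both chains is EMP-31.

EMP-31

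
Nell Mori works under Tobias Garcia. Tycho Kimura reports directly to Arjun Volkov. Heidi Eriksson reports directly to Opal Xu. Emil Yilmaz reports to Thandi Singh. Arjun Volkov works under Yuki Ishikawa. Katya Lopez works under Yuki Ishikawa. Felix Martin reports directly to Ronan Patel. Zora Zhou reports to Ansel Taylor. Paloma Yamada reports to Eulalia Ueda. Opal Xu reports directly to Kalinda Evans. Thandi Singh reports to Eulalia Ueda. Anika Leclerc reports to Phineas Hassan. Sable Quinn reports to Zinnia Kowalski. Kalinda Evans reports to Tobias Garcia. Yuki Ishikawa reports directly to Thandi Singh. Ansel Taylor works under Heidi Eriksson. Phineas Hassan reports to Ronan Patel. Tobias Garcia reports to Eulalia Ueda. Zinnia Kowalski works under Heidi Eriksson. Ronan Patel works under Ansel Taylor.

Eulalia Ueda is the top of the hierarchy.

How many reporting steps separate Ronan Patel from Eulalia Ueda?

6

Chain from Ronan Patel up to Eulalia Ueda: Ronan Patel → Ansel Taylor → Heidi Eriksson → Opal Xu → Kalinda Evans → Tobias Garcia → Eulalia Ueda. That is 6 steps up, so Ronan Patel is 6 levels below Eulalia Ueda.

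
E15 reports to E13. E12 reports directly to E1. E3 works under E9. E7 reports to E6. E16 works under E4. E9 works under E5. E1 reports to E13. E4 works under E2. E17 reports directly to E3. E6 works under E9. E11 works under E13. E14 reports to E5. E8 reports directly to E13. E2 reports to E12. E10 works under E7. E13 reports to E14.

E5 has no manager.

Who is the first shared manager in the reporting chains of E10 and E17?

E10's chain of managers is E7, E6, E9, E5. E17's chain of managers is E3, E9, E5. The first manager that appears in both chains is E9.

E9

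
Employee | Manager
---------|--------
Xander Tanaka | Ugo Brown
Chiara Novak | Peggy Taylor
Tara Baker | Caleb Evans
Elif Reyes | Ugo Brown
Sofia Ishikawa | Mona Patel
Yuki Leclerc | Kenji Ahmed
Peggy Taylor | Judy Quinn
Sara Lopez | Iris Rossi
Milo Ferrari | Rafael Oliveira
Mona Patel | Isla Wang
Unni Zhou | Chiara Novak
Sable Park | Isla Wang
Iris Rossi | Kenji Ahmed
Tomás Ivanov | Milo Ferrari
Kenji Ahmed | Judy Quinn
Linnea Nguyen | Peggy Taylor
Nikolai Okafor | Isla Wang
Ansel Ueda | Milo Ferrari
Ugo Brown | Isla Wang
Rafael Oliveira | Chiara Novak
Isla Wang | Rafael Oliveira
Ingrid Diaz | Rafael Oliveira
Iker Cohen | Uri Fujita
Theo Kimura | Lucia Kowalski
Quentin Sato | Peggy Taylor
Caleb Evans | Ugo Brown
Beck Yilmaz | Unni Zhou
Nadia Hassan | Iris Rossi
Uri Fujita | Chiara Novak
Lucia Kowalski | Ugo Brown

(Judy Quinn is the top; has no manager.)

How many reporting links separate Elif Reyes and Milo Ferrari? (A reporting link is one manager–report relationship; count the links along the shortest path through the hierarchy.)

4

Elif Reyes is 3 levels below Rafael Oliveira, and Milo Ferrari is 1 level below Rafael Oliveira (their lowest common manager). The shortest path runs up from Elif Reyes to Rafael Oliveira and back down to Milo Ferrari: 3 + 1 = 4 links.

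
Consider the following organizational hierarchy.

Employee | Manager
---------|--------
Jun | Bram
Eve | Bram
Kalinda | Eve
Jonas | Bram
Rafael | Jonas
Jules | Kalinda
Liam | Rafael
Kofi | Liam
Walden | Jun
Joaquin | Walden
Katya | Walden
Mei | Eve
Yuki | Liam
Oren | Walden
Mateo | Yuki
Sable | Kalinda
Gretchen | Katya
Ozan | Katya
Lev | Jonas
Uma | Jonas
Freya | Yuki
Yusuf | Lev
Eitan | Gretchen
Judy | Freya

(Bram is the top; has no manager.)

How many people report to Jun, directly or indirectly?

7

Jun directly manages Walden. Under Walden: Oren, Katya, Ozan, Gretchen, Eitan, Joaquin (6). That's 7 in total.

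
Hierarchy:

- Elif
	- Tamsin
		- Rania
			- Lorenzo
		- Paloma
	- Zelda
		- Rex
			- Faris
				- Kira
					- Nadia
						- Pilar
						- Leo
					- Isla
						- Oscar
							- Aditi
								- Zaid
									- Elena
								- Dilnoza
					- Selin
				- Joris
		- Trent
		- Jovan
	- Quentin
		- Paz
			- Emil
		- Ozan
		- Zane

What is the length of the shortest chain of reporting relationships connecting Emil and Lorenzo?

Emil is 3 levels below Elif, and Lorenzo is 3 levels below Elif (their lowest common manager). The shortest path runs up from Emil to Elif and back down to Lorenzo: 3 + 3 = 6 links.

6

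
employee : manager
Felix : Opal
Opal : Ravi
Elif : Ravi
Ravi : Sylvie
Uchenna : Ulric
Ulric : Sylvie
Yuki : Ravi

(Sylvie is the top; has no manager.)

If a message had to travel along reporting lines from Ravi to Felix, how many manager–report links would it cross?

2

Felix is in Ravi's organization: the chain from Felix up to Ravi is Felix → Opal → Ravi, which is 2 links.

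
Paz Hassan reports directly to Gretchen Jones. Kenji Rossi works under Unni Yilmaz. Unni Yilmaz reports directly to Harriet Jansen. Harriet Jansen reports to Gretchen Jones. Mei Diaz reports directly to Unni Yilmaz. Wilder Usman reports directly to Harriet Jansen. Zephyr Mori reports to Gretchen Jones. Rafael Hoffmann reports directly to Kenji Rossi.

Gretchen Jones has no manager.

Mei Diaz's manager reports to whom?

Mei Diaz reports to Unni Yilmaz, and Unni Yilmaz reports to Harriet Jansen. So Mei Diaz's skip-level manager is Harriet Jansen.

Harriet Jansen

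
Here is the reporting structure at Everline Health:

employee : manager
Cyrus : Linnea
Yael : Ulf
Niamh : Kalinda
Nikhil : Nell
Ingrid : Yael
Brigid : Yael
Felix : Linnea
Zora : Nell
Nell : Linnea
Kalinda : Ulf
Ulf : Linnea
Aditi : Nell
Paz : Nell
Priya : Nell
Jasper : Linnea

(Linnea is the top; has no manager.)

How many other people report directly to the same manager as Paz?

4

Paz reports to Nell. Nell's other direct reports are Aditi, Zora, Priya, Nikhil — 4 peers.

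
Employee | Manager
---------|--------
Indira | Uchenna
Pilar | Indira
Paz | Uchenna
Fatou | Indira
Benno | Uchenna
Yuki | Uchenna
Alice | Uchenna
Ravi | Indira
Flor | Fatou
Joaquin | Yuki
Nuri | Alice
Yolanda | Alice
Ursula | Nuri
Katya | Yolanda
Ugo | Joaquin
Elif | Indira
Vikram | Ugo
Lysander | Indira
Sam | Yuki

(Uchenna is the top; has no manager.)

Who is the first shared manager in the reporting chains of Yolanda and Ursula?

Alice

Yolanda's chain of managers is Alice, Uchenna. Ursula's chain of managers is Nuri, Alice, Uchenna. The first manager that appears in both chains is Alice.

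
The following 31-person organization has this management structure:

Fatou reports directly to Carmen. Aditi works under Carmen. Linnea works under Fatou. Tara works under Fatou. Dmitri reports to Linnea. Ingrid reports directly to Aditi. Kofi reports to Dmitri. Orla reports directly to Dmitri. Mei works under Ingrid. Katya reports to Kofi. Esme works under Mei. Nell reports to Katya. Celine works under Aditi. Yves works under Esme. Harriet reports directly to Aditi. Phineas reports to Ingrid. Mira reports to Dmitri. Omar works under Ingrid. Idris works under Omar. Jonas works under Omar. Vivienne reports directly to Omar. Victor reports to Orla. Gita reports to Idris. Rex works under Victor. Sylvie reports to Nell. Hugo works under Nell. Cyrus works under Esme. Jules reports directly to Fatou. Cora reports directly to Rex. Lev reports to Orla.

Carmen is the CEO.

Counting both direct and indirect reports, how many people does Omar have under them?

4

Omar directly manages Idris, Jonas, Vivienne. Under Idris: Gita (1). Jonas has no reports. Vivienne has no reports. So Omar's organization is 3 direct reports plus everyone under them: 2 + 1 + 1 = 4.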